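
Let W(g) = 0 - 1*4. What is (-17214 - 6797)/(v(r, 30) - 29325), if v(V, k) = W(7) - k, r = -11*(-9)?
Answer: 24011/29359 ≈ 0.81784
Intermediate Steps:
W(g) = -4 (W(g) = 0 - 4 = -4)
r = 99
v(V, k) = -4 - k
(-17214 - 6797)/(v(r, 30) - 29325) = (-17214 - 6797)/((-4 - 1*30) - 29325) = -24011/((-4 - 30) - 29325) = -24011/(-34 - 29325) = -24011/(-29359) = -24011*(-1/29359) = 24011/29359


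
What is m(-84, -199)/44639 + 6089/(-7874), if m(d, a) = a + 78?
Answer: -272759625/351487486 ≈ -0.77602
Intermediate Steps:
m(d, a) = 78 + a
m(-84, -199)/44639 + 6089/(-7874) = (78 - 199)/44639 + 6089/(-7874) = -121*1/44639 + 6089*(-1/7874) = -121/44639 - 6089/7874 = -272759625/351487486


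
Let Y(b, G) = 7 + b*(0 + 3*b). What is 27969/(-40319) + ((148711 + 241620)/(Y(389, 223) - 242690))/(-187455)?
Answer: -1107741754691189/1596853848075600 ≈ -0.69370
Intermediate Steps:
Y(b, G) = 7 + 3*b**2 (Y(b, G) = 7 + b*(3*b) = 7 + 3*b**2)
27969/(-40319) + ((148711 + 241620)/(Y(389, 223) - 242690))/(-187455) = 27969/(-40319) + ((148711 + 241620)/((7 + 3*389**2) - 242690))/(-187455) = 27969*(-1/40319) + (390331/((7 + 3*151321) - 242690))*(-1/187455) = -27969/40319 + (390331/((7 + 453963) - 242690))*(-1/187455) = -27969/40319 + (390331/(453970 - 242690))*(-1/187455) = -27969/40319 + (390331/211280)*(-1/187455) = -27969/40319 - 390331/39605492400 = -1107741754691189/1596853848075600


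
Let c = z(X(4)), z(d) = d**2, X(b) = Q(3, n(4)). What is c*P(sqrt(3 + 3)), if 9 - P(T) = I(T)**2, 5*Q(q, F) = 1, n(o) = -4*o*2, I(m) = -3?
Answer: 0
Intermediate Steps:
n(o) = -8*o
Q(q, F) = 1/5 (Q(q, F) = (1/5)*1 = 1/5)
X(b) = 1/5
P(T) = 0 (P(T) = 9 - 1*(-3)**2 = 9 - 1*9 = 9 - 9 = 0)
c = 1/25 (c = (1/5)**2 = 1/25 ≈ 0.040000)
c*P(sqrt(3 + 3)) = (1/25)*0 = 0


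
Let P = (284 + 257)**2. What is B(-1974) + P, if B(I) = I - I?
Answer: 292681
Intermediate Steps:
B(I) = 0
P = 292681 (P = 541**2 = 292681)
B(-1974) + P = 0 + 292681 = 292681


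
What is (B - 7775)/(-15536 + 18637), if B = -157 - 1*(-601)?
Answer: -7331/3101 ≈ -2.3641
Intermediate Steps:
B = 444 (B = -157 + 601 = 444)
(B - 7775)/(-15536 + 18637) = (444 - 7775)/(-15536 + 18637) = -7331/3101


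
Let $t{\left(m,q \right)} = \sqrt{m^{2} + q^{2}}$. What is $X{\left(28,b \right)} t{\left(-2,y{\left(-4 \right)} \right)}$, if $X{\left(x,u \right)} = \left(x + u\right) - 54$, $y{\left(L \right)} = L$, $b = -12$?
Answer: $- 76 \sqrt{5} \approx -169.94$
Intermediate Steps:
$X{\left(x,u \right)} = -54 + u + x$ ($X{\left(x,u \right)} = \left(u + x\right) - 54 = -54 + u + x$)
$X{\left(28,b \right)} t{\left(-2,y{\left(-4 \right)} \right)} = \left(-54 - 12 + 28\right) \sqrt{\left(-2\right)^{2} + \left(-4\right)^{2}} = - 38 \sqrt{4 + 16} = - 38 \sqrt{20} = - 38 \cdot 2 \sqrt{5} = - 76 \sqrt{5}$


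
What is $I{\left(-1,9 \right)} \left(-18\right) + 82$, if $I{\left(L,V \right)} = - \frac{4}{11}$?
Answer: $\frac{974}{11} \approx 88.545$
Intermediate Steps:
$I{\left(L,V \right)} = - \frac{4}{11}$ ($I{\left(L,V \right)} = \left(-4\right) \frac{1}{11} = - \frac{4}{11}$)
$I{\left(-1,9 \right)} \left(-18\right) + 82 = \left(- \frac{4}{11}\right) \left(-18\right) + 82 = \frac{72}{11} + 82 = \frac{974}{11}$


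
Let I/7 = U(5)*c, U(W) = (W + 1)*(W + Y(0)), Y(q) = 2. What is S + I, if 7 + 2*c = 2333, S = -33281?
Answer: 308641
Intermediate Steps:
U(W) = (1 + W)*(2 + W) (U(W) = (W + 1)*(W + 2) = (1 + W)*(2 + W))
c = 1163 (c = -7/2 + (1/2)*2333 = -7/2 + 2333/2 = 1163)
I = 341922 (I = 7*((2 + 5**2 + 3*5)*1163) = 7*((2 + 25 + 15)*1163) = 7*(42*1163) = 7*48846 = 341922)
S + I = -33281 + 341922 = 308641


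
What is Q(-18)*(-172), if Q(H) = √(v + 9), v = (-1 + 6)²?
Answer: -172*√34 ≈ -1002.9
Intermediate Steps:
v = 25 (v = 5² = 25)
Q(H) = √34 (Q(H) = √(25 + 9) = √34)
Q(-18)*(-172) = √34*(-172) = -172*√34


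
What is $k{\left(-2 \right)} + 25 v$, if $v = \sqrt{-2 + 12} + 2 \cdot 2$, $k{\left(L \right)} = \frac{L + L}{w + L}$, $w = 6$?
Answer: $99 + 25 \sqrt{10} \approx 178.06$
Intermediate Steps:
$k{\left(L \right)} = \frac{2 L}{6 + L}$ ($k{\left(L \right)} = \frac{L + L}{6 + L} = \frac{2 L}{6 + L}$)
$v = 4 + \sqrt{10}$ ($v = \sqrt{10} + 4 = 4 + \sqrt{10} \approx 7.1623$)
$k{\left(-2 \right)} + 25 v = 2 \left(-2\right) \frac{1}{6 - 2} + 25 \left(4 + \sqrt{10}\right) = 2 \left(-2\right) \frac{1}{4} + \left(100 + 25 \sqrt{10}\right) = -1 + \left(100 + 25 \sqrt{10}\right) = 99 + 25 \sqrt{10}$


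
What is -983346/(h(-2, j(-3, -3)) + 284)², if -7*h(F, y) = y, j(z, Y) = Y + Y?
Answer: -24091977/1988018 ≈ -12.119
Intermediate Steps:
j(z, Y) = 2*Y
h(F, y) = -y/7
-983346/(h(-2, j(-3, -3)) + 284)² = -983346/(-2*(-3)/7 + 284)² = -983346/(-⅐*(-6) + 284)² = -983346/(6/7 + 284)² = -983346/((1994/7)²) = -983346/3976036/49 = -983346*49/3976036 = -24091977/1988018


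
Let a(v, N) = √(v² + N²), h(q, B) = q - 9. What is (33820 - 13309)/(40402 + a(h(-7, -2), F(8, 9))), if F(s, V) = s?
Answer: 414342711/816160642 - 41022*√5/408080321 ≈ 0.50745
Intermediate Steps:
h(q, B) = -9 + q
a(v, N) = √(N² + v²)
(33820 - 13309)/(40402 + a(h(-7, -2), F(8, 9))) = (33820 - 13309)/(40402 + √(8² + (-9 - 7)²)) = 20511/(40402 + √(64 + (-16)²)) = 20511/(40402 + √(64 + 256)) = 20511/(40402 + √320) = 20511/(40402 + 8*√5)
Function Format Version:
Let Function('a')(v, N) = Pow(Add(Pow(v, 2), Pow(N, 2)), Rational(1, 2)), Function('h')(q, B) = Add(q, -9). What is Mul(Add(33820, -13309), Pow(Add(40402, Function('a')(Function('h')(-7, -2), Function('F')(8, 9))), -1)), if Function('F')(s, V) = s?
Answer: Add(Rational(414342711, 816160642), Mul(Rational(-41022, 408080321), Pow(5, Rational(1, 2)))) ≈ 0.50745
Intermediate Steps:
Function('h')(q, B) = Add(-9, q)
Function('a')(v, N) = Pow(Add(Pow(N, 2), Pow(v, 2)), Rational(1, 2))
Mul(Add(33820, -13309), Pow(Add(40402, Function('a')(Function('h')(-7, -2), Function('F')(8, 9))), -1)) = Mul(Add(33820, -13309), Pow(Add(40402, Pow(Add(Pow(8, 2), Pow(Add(-9, -7), 2)), Rational(1, 2))), -1)) = Mul(20511, Pow(Add(40402, Pow(Add(64, Pow(-16, 2)), Rational(1, 2))), -1)) = Mul(20511, Pow(Add(40402, Pow(Add(64, 256), Rational(1, 2))), -1)) = Mul(20511, Pow(Add(40402, Pow(320, Rational(1, 2))), -1)) = Mul(20511, Pow(Add(40402, Mul(8, Pow(5, Rational(1, 2)))), -1))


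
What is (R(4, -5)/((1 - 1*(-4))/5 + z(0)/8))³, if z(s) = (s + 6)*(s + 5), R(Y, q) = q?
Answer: -8000/6859 ≈ -1.1664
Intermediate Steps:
z(s) = (5 + s)*(6 + s) (z(s) = (6 + s)*(5 + s) = (5 + s)*(6 + s))
(R(4, -5)/((1 - 1*(-4))/5 + z(0)/8))³ = (-5/((1 - 1*(-4))/5 + (30 + 0² + 11*0)/8))³ = (-5/((1 + 4)*(⅕) + (30 + 0 + 0)*(⅛)))³ = (-5/(5*(⅕) + 30*(⅛)))³ = (-5/(1 + 15/4))³ = (-5/19/4)³ = (-5*4/19)³ = (-20/19)³ = -8000/6859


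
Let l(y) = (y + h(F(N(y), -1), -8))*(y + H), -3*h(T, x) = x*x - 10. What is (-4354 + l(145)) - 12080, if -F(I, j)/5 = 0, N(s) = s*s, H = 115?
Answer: 16586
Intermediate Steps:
N(s) = s²
F(I, j) = 0 (F(I, j) = -5*0 = 0)
h(T, x) = 10/3 - x²/3 (h(T, x) = -(x*x - 10)/3 = -(x² - 10)/3 = -(-10 + x²)/3 = 10/3 - x²/3)
l(y) = (-18 + y)*(115 + y) (l(y) = (y + (10/3 - ⅓*(-8)²))*(y + 115) = (y + (10/3 - ⅓*64))*(115 + y) = (y + (10/3 - 64/3))*(115 + y) = (y - 18)*(115 + y) = (-18 + y)*(115 + y))
(-4354 + l(145)) - 12080 = (-4354 + (-2070 + 145² + 97*145)) - 12080 = (-4354 + (-2070 + 21025 + 14065)) - 12080 = (-4354 + 33020) - 12080 = 28666 - 12080 = 16586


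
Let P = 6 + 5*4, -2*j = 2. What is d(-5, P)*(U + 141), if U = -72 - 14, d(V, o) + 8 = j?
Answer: -495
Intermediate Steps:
j = -1 (j = -½*2 = -1)
P = 26 (P = 6 + 20 = 26)
d(V, o) = -9 (d(V, o) = -8 - 1 = -9)
U = -86
d(-5, P)*(U + 141) = -9*(-86 + 141) = -9*55 = -495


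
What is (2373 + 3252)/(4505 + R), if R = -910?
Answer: 1125/719 ≈ 1.5647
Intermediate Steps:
(2373 + 3252)/(4505 + R) = (2373 + 3252)/(4505 - 910) = 5625/3595 = 5625*(1/3595) = 1125/719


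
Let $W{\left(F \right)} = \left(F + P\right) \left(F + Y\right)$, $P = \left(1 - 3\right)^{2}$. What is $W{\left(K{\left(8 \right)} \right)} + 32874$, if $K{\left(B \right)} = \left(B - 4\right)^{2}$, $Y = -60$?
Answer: $31994$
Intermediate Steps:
$P = 4$ ($P = \left(-2\right)^{2} = 4$)
$K{\left(B \right)} = \left(-4 + B\right)^{2}$
$W{\left(F \right)} = \left(-60 + F\right) \left(4 + F\right)$ ($W{\left(F \right)} = \left(F + 4\right) \left(F - 60\right) = \left(4 + F\right) \left(-60 + F\right) = \left(-60 + F\right) \left(4 + F\right)$)
$W{\left(K{\left(8 \right)} \right)} + 32874 = \left(-240 + \left(\left(-4 + 8\right)^{2}\right)^{2} - 56 \left(-4 + 8\right)^{2}\right) + 32874 = \left(-240 + \left(4^{2}\right)^{2} - 56 \cdot 4^{2}\right) + 32874 = \left(-240 + 16^{2} - 896\right) + 32874 = \left(-240 + 256 - 896\right) + 32874 = -880 + 32874 = 31994$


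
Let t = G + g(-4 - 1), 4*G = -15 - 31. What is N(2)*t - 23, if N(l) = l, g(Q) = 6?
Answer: -34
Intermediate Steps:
G = -23/2 (G = (-15 - 31)/4 = (1/4)*(-46) = -23/2 ≈ -11.500)
t = -11/2 (t = -23/2 + 6 = -11/2 ≈ -5.5000)
N(2)*t - 23 = 2*(-11/2) - 23 = -11 - 23 = -34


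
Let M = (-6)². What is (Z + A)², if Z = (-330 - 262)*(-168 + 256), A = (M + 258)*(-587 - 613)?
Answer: 163940770816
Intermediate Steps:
M = 36
A = -352800 (A = (36 + 258)*(-587 - 613) = 294*(-1200) = -352800)
Z = -52096 (Z = -592*88 = -52096)
(Z + A)² = (-52096 - 352800)² = (-404896)² = 163940770816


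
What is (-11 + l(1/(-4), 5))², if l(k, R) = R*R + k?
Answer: 3025/16 ≈ 189.06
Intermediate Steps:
l(k, R) = k + R² (l(k, R) = R² + k = k + R²)
(-11 + l(1/(-4), 5))² = (-11 + (1/(-4) + 5²))² = (-11 + (-¼ + 25))² = (-11 + 99/4)² = (55/4)² = 3025/16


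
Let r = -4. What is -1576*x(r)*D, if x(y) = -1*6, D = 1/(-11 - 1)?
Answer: -788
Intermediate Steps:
D = -1/12 (D = 1/(-12) = -1/12 ≈ -0.083333)
x(y) = -6
-1576*x(r)*D = -(-9456)*(-1)/12 = -1576*1/2 = -788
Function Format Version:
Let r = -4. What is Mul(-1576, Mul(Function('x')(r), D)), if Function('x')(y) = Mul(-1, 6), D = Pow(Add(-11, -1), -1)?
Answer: -788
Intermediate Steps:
D = Rational(-1, 12) (D = Pow(-12, -1) = Rational(-1, 12) ≈ -0.083333)
Function('x')(y) = -6
Mul(-1576, Mul(Function('x')(r), D)) = Mul(-1576, Mul(-6, Rational(-1, 12))) = Mul(-1576, Rational(1, 2)) = -788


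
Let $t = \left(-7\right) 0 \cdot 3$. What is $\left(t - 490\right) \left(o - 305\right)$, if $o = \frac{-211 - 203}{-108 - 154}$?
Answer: $\frac{19476520}{131} \approx 1.4868 \cdot 10^{5}$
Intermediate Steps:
$o = \frac{207}{131}$ ($o = - \frac{414}{-262} = \left(-414\right) \left(- \frac{1}{262}\right) = \frac{207}{131} \approx 1.5802$)
$t = 0$ ($t = 0 \cdot 3 = 0$)
$\left(t - 490\right) \left(o - 305\right) = \left(0 - 490\right) \left(\frac{207}{131} - 305\right) = \left(-490\right) \left(- \frac{39748}{131}\right) = \frac{19476520}{131}$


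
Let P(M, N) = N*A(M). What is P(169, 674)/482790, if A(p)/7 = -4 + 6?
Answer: 674/34485 ≈ 0.019545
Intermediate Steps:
A(p) = 14 (A(p) = 7*(-4 + 6) = 7*2 = 14)
P(M, N) = 14*N (P(M, N) = N*14 = 14*N)
P(169, 674)/482790 = (14*674)/482790 = 9436*(1/482790) = 674/34485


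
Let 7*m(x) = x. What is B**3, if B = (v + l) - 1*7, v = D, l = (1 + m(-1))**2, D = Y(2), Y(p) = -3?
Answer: -93576664/117649 ≈ -795.39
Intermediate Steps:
D = -3
m(x) = x/7
l = 36/49 (l = (1 + (1/7)*(-1))**2 = (1 - 1/7)**2 = (6/7)**2 = 36/49 ≈ 0.73469)
v = -3
B = -454/49 (B = (-3 + 36/49) - 1*7 = -111/49 - 7 = -454/49 ≈ -9.2653)
B**3 = (-454/49)**3 = -93576664/117649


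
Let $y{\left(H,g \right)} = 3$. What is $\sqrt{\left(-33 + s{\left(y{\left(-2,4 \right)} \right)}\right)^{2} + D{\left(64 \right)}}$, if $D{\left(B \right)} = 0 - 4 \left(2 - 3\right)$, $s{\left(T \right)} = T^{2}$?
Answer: $2 \sqrt{145} \approx 24.083$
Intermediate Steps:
$D{\left(B \right)} = 4$ ($D{\left(B \right)} = 0 - -4 = 0 + 4 = 4$)
$\sqrt{\left(-33 + s{\left(y{\left(-2,4 \right)} \right)}\right)^{2} + D{\left(64 \right)}} = \sqrt{\left(-33 + 3^{2}\right)^{2} + 4} = \sqrt{\left(-33 + 9\right)^{2} + 4} = \sqrt{\left(-24\right)^{2} + 4} = \sqrt{576 + 4} = \sqrt{580} = 2 \sqrt{145}$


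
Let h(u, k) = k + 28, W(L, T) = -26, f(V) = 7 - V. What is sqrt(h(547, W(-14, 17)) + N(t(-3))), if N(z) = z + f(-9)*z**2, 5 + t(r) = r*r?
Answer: sqrt(262) ≈ 16.186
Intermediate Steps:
h(u, k) = 28 + k
t(r) = -5 + r**2 (t(r) = -5 + r*r = -5 + r**2)
N(z) = z + 16*z**2 (N(z) = z + (7 - 1*(-9))*z**2 = z + (7 + 9)*z**2 = z + 16*z**2)
sqrt(h(547, W(-14, 17)) + N(t(-3))) = sqrt((28 - 26) + (-5 + (-3)**2)*(1 + 16*(-5 + (-3)**2))) = sqrt(2 + (-5 + 9)*(1 + 16*(-5 + 9))) = sqrt(2 + 4*(1 + 16*4)) = sqrt(2 + 4*(1 + 64)) = sqrt(2 + 4*65) = sqrt(2 + 260) = sqrt(262)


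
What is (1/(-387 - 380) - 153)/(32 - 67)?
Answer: 117352/26845 ≈ 4.3715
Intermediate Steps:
(1/(-387 - 380) - 153)/(32 - 67) = (1/(-767) - 153)/(-35) = (-1/767 - 153)*(-1/35) = -117352/767*(-1/35) = 117352/26845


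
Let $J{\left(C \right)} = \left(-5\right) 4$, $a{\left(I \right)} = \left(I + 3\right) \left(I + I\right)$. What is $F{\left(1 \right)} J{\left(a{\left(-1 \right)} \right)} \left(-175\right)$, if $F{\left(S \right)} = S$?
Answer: $3500$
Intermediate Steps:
$a{\left(I \right)} = 2 I \left(3 + I\right)$ ($a{\left(I \right)} = \left(3 + I\right) 2 I = 2 I \left(3 + I\right)$)
$J{\left(C \right)} = -20$
$F{\left(1 \right)} J{\left(a{\left(-1 \right)} \right)} \left(-175\right) = 1 \left(-20\right) \left(-175\right) = \left(-20\right) \left(-175\right) = 3500$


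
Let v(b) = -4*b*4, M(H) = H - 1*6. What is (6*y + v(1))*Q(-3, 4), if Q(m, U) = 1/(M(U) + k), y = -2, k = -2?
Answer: 7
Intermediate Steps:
M(H) = -6 + H (M(H) = H - 6 = -6 + H)
v(b) = -16*b
Q(m, U) = 1/(-8 + U) (Q(m, U) = 1/((-6 + U) - 2) = 1/(-8 + U))
(6*y + v(1))*Q(-3, 4) = (6*(-2) - 16*1)/(-8 + 4) = (-12 - 16)/(-4) = -28*(-1/4) = 7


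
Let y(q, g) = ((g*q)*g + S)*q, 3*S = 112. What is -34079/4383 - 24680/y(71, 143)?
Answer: -10539533999461/1355478598557 ≈ -7.7755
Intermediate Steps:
S = 112/3 (S = (⅓)*112 = 112/3 ≈ 37.333)
y(q, g) = q*(112/3 + q*g²) (y(q, g) = ((g*q)*g + 112/3)*q = (q*g² + 112/3)*q = (112/3 + q*g²)*q = q*(112/3 + q*g²))
-34079/4383 - 24680/y(71, 143) = -34079/4383 - 24680*3/(71*(112 + 3*71*143²)) = -34079*1/4383 - 24680*3/(71*(112 + 3*71*20449)) = -34079/4383 - 24680*3/(71*(112 + 4355637)) = -34079/4383 - 24680/((⅓)*71*4355749) = -34079/4383 - 24680/309258179/3 = -34079/4383 - 24680*3/309258179 = -34079/4383 - 74040/309258179 = -10539533999461/1355478598557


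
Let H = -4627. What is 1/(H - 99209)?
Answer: -1/103836 ≈ -9.6306e-6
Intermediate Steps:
1/(H - 99209) = 1/(-4627 - 99209) = 1/(-103836) = -1/103836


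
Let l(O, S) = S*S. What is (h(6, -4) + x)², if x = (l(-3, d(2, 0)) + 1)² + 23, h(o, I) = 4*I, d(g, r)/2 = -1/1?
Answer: 1024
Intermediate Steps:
d(g, r) = -2 (d(g, r) = 2*(-1/1) = 2*(-1*1) = 2*(-1) = -2)
l(O, S) = S²
x = 48 (x = ((-2)² + 1)² + 23 = (4 + 1)² + 23 = 5² + 23 = 25 + 23 = 48)
(h(6, -4) + x)² = (4*(-4) + 48)² = (-16 + 48)² = 32² = 1024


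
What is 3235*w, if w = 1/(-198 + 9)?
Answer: -3235/189 ≈ -17.116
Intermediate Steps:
w = -1/189 (w = 1/(-189) = -1/189 ≈ -0.0052910)
3235*w = 3235*(-1/189) = -3235/189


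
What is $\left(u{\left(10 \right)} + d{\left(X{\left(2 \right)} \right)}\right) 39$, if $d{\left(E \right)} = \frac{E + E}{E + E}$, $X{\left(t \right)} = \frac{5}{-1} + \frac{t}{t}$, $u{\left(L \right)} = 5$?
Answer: $234$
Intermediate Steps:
$X{\left(t \right)} = -4$ ($X{\left(t \right)} = 5 \left(-1\right) + 1 = -5 + 1 = -4$)
$d{\left(E \right)} = 1$ ($d{\left(E \right)} = \frac{2 E}{2 E} = 2 E \frac{1}{2 E} = 1$)
$\left(u{\left(10 \right)} + d{\left(X{\left(2 \right)} \right)}\right) 39 = \left(5 + 1\right) 39 = 6 \cdot 39 = 234$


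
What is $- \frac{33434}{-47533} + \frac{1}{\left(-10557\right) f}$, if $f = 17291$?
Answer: $\frac{6103078655225}{8676725488371} \approx 0.70339$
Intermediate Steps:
$- \frac{33434}{-47533} + \frac{1}{\left(-10557\right) f} = - \frac{33434}{-47533} + \frac{1}{\left(-10557\right) 17291} = \left(-33434\right) \left(- \frac{1}{47533}\right) - \frac{1}{182541087} = \frac{33434}{47533} - \frac{1}{182541087} = \frac{6103078655225}{8676725488371}$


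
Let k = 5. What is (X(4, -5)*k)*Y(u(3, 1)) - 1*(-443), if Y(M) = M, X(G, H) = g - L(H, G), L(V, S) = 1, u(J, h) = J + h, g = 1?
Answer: 443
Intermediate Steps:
X(G, H) = 0 (X(G, H) = 1 - 1*1 = 1 - 1 = 0)
(X(4, -5)*k)*Y(u(3, 1)) - 1*(-443) = (0*5)*(3 + 1) - 1*(-443) = 0*4 + 443 = 0 + 443 = 443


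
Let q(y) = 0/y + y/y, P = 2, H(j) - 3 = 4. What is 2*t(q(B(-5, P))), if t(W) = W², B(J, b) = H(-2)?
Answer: 2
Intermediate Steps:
H(j) = 7 (H(j) = 3 + 4 = 7)
B(J, b) = 7
q(y) = 1 (q(y) = 0 + 1 = 1)
2*t(q(B(-5, P))) = 2*1² = 2*1 = 2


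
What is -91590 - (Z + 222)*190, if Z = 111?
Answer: -154860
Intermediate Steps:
-91590 - (Z + 222)*190 = -91590 - (111 + 222)*190 = -91590 - 333*190 = -91590 - 1*63270 = -91590 - 63270 = -154860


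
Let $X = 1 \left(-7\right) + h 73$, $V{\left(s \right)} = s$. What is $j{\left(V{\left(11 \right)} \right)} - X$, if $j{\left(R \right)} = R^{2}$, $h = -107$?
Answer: $7939$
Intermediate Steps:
$X = -7818$ ($X = 1 \left(-7\right) - 7811 = -7 - 7811 = -7818$)
$j{\left(V{\left(11 \right)} \right)} - X = 11^{2} - -7818 = 121 + 7818 = 7939$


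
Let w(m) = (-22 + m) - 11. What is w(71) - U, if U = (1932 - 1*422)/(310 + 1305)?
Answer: 11972/323 ≈ 37.065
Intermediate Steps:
w(m) = -33 + m
U = 302/323 (U = (1932 - 422)/1615 = 1510*(1/1615) = 302/323 ≈ 0.93498)
w(71) - U = (-33 + 71) - 1*302/323 = 38 - 302/323 = 11972/323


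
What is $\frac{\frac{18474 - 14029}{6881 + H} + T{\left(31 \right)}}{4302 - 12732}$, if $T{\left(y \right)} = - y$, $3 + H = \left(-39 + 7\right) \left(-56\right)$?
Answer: $\frac{10573}{2923524} \approx 0.0036165$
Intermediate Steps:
$H = 1789$ ($H = -3 + \left(-39 + 7\right) \left(-56\right) = -3 - -1792 = -3 + 1792 = 1789$)
$\frac{\frac{18474 - 14029}{6881 + H} + T{\left(31 \right)}}{4302 - 12732} = \frac{\frac{18474 - 14029}{6881 + 1789} - 31}{4302 - 12732} = \frac{\frac{4445}{8670} - 31}{-8430} = \left(4445 \cdot \frac{1}{8670} - 31\right) \left(- \frac{1}{8430}\right) = \left(\frac{889}{1734} - 31\right) \left(- \frac{1}{8430}\right) = \left(- \frac{52865}{1734}\right) \left(- \frac{1}{8430}\right) = \frac{10573}{2923524}$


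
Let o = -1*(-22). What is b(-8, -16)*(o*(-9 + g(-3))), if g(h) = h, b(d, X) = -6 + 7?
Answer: -264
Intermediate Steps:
b(d, X) = 1
o = 22
b(-8, -16)*(o*(-9 + g(-3))) = 1*(22*(-9 - 3)) = 1*(22*(-12)) = 1*(-264) = -264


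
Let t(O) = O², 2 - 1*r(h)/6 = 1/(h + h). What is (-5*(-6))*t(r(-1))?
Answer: 6750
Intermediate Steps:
r(h) = 12 - 3/h (r(h) = 12 - 6/(h + h) = 12 - 6*1/(2*h) = 12 - 3/h)
(-5*(-6))*t(r(-1)) = (-5*(-6))*(12 - 3/(-1))² = 30*(12 - 3*(-1))² = 30*(12 + 3)² = 30*15² = 30*225 = 6750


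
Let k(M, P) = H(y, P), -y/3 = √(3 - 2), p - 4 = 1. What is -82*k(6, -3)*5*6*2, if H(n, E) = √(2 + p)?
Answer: -4920*√7 ≈ -13017.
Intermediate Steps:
p = 5 (p = 4 + 1 = 5)
y = -3 (y = -3*√(3 - 2) = -3*√1 = -3*1 = -3)
H(n, E) = √7 (H(n, E) = √(2 + 5) = √7)
k(M, P) = √7
-82*k(6, -3)*5*6*2 = -82*√7*5*6*2 = -82*5*√7*6*2 = -2460*√7*2 = -4920*√7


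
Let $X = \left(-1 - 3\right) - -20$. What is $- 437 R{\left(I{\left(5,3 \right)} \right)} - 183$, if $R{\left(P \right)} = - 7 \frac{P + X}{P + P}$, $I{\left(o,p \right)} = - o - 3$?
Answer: $- \frac{3425}{2} \approx -1712.5$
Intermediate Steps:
$X = 16$ ($X = -4 + 20 = 16$)
$I{\left(o,p \right)} = -3 - o$
$R{\left(P \right)} = - \frac{7 \left(16 + P\right)}{2 P}$ ($R{\left(P \right)} = - 7 \frac{P + 16}{P + P} = - 7 \frac{16 + P}{2 P} = - \frac{7 \left(16 + P\right)}{2 P}$)
$- 437 R{\left(I{\left(5,3 \right)} \right)} - 183 = - 437 \left(- \frac{7}{2} - \frac{56}{-3 - 5}\right) - 183 = - 437 \left(- \frac{7}{2} - \frac{56}{-8}\right) - 183 = - 437 \left(- \frac{7}{2} - -7\right) - 183 = - 437 \left(- \frac{7}{2} + 7\right) - 183 = \left(-437\right) \frac{7}{2} - 183 = - \frac{3059}{2} - 183 = - \frac{3425}{2}$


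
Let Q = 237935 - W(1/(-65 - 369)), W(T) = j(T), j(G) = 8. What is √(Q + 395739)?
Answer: √633666 ≈ 796.03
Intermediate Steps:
W(T) = 8
Q = 237927 (Q = 237935 - 1*8 = 237935 - 8 = 237927)
√(Q + 395739) = √(237927 + 395739) = √633666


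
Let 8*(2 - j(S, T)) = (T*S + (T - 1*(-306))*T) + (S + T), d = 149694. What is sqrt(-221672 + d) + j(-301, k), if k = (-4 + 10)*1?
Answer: 245/8 + I*sqrt(71978) ≈ 30.625 + 268.29*I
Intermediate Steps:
k = 6 (k = 6*1 = 6)
j(S, T) = 2 - S/8 - T/8 - S*T/8 - T*(306 + T)/8 (j(S, T) = 2 - ((T*S + (T - 1*(-306))*T) + (S + T))/8 = 2 - ((S*T + (T + 306)*T) + (S + T))/8 = 2 - ((S*T + (306 + T)*T) + (S + T))/8 = 2 - ((S*T + T*(306 + T)) + (S + T))/8 = 2 - (S + T + S*T + T*(306 + T))/8 = 2 + (-S/8 - T/8 - S*T/8 - T*(306 + T)/8) = 2 - S/8 - T/8 - S*T/8 - T*(306 + T)/8)
sqrt(-221672 + d) + j(-301, k) = sqrt(-221672 + 149694) + (2 - 307/8*6 - 1/8*(-301) - 1/8*6**2 - 1/8*(-301)*6) = sqrt(-71978) + (2 - 921/4 + 301/8 - 1/8*36 + 903/4) = I*sqrt(71978) + (2 - 921/4 + 301/8 - 9/2 + 903/4) = I*sqrt(71978) + 245/8 = 245/8 + I*sqrt(71978)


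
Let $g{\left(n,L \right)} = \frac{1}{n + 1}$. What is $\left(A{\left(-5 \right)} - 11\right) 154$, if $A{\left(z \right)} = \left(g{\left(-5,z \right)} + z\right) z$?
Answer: $\frac{4697}{2} \approx 2348.5$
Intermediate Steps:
$g{\left(n,L \right)} = \frac{1}{1 + n}$
$A{\left(z \right)} = z \left(- \frac{1}{4} + z\right)$ ($A{\left(z \right)} = \left(\frac{1}{1 - 5} + z\right) z = \left(\frac{1}{-4} + z\right) z = \left(- \frac{1}{4} + z\right) z = z \left(- \frac{1}{4} + z\right)$)
$\left(A{\left(-5 \right)} - 11\right) 154 = \left(- 5 \left(- \frac{1}{4} - 5\right) - 11\right) 154 = \left(\left(-5\right) \left(- \frac{21}{4}\right) - 11\right) 154 = \left(\frac{105}{4} - 11\right) 154 = \frac{61}{4} \cdot 154 = \frac{4697}{2}$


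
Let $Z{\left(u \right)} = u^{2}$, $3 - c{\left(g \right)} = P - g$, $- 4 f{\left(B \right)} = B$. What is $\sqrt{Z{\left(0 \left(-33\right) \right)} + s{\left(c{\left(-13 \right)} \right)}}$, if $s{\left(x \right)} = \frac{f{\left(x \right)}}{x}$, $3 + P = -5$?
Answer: $\frac{i}{2} \approx 0.5 i$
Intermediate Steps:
$f{\left(B \right)} = - \frac{B}{4}$
$P = -8$ ($P = -3 - 5 = -8$)
$c{\left(g \right)} = 11 + g$ ($c{\left(g \right)} = 3 - \left(-8 - g\right) = 3 + \left(8 + g\right) = 11 + g$)
$s{\left(x \right)} = - \frac{1}{4}$ ($s{\left(x \right)} = \frac{\left(- \frac{1}{4}\right) x}{x} = - \frac{1}{4}$)
$\sqrt{Z{\left(0 \left(-33\right) \right)} + s{\left(c{\left(-13 \right)} \right)}} = \sqrt{\left(0 \left(-33\right)\right)^{2} - \frac{1}{4}} = \sqrt{0^{2} - \frac{1}{4}} = \sqrt{0 - \frac{1}{4}} = \sqrt{- \frac{1}{4}} = \frac{i}{2}$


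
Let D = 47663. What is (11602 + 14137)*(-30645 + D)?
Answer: 438026302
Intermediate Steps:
(11602 + 14137)*(-30645 + D) = (11602 + 14137)*(-30645 + 47663) = 25739*17018 = 438026302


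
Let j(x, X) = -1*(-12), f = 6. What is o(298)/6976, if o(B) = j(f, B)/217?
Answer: 3/378448 ≈ 7.9271e-6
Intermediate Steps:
j(x, X) = 12
o(B) = 12/217
o(298)/6976 = (12/217)/6976 = (12/217)*(1/6976) = 3/378448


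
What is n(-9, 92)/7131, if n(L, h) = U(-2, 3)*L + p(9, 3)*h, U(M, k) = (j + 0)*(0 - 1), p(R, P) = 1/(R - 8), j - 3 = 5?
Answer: 164/7131 ≈ 0.022998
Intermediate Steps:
j = 8 (j = 3 + 5 = 8)
p(R, P) = 1/(-8 + R)
U(M, k) = -8 (U(M, k) = (8 + 0)*(0 - 1) = 8*(-1) = -8)
n(L, h) = h - 8*L (n(L, h) = -8*L + h/(-8 + 9) = -8*L + h/1 = -8*L + 1*h = -8*L + h = h - 8*L)
n(-9, 92)/7131 = (92 - 8*(-9))/7131 = (92 + 72)*(1/7131) = 164*(1/7131) = 164/7131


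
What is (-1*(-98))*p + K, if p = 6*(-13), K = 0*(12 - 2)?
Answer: -7644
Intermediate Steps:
K = 0 (K = 0*10 = 0)
p = -78
(-1*(-98))*p + K = -1*(-98)*(-78) + 0 = 98*(-78) + 0 = -7644 + 0 = -7644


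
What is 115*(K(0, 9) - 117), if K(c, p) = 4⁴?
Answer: 15985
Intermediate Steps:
K(c, p) = 256
115*(K(0, 9) - 117) = 115*(256 - 117) = 115*139 = 15985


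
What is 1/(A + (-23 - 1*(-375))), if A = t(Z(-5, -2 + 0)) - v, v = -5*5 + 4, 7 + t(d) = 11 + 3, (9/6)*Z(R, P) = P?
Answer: 1/380 ≈ 0.0026316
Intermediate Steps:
Z(R, P) = 2*P/3
t(d) = 7 (t(d) = -7 + (11 + 3) = -7 + 14 = 7)
v = -21 (v = -25 + 4 = -21)
A = 28 (A = 7 - 1*(-21) = 7 + 21 = 28)
1/(A + (-23 - 1*(-375))) = 1/(28 + (-23 - 1*(-375))) = 1/(28 + (-23 + 375)) = 1/(28 + 352) = 1/380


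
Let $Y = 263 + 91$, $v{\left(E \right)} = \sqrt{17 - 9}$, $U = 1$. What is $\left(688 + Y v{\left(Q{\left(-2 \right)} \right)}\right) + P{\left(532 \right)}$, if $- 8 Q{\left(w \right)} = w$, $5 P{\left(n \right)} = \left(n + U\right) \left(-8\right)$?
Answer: $- \frac{824}{5} + 708 \sqrt{2} \approx 836.46$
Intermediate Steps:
$P{\left(n \right)} = - \frac{8}{5} - \frac{8 n}{5}$ ($P{\left(n \right)} = \frac{\left(n + 1\right) \left(-8\right)}{5} = \frac{\left(1 + n\right) \left(-8\right)}{5} = \frac{-8 - 8 n}{5} = - \frac{8}{5} - \frac{8 n}{5}$)
$Q{\left(w \right)} = - \frac{w}{8}$
$v{\left(E \right)} = 2 \sqrt{2}$ ($v{\left(E \right)} = \sqrt{8} = 2 \sqrt{2}$)
$Y = 354$
$\left(688 + Y v{\left(Q{\left(-2 \right)} \right)}\right) + P{\left(532 \right)} = \left(688 + 354 \cdot 2 \sqrt{2}\right) - \frac{4264}{5} = \left(688 + 708 \sqrt{2}\right) - \frac{4264}{5} = - \frac{824}{5} + 708 \sqrt{2}$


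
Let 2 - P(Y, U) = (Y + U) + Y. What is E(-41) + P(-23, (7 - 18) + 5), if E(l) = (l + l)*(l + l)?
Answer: 6778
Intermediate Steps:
P(Y, U) = 2 - U - 2*Y (P(Y, U) = 2 - ((Y + U) + Y) = 2 - ((U + Y) + Y) = 2 - (U + 2*Y) = 2 + (-U - 2*Y) = 2 - U - 2*Y)
E(l) = 4*l² (E(l) = (2*l)*(2*l) = 4*l²)
E(-41) + P(-23, (7 - 18) + 5) = 4*(-41)² + (2 - ((7 - 18) + 5) - 2*(-23)) = 4*1681 + (2 - (-11 + 5) + 46) = 6724 + (2 - 1*(-6) + 46) = 6724 + (2 + 6 + 46) = 6724 + 54 = 6778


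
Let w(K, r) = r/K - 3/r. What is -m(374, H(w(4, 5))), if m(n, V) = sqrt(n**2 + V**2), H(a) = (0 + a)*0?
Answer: -374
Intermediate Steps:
w(K, r) = -3/r + r/K
H(a) = 0 (H(a) = a*0 = 0)
m(n, V) = sqrt(V**2 + n**2)
-m(374, H(w(4, 5))) = -sqrt(0**2 + 374**2) = -sqrt(0 + 139876) = -sqrt(139876) = -1*374 = -374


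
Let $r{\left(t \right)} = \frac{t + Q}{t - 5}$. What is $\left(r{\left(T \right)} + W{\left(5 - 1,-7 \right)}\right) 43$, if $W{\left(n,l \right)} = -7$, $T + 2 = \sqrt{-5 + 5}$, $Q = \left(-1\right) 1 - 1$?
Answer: $- \frac{1935}{7} \approx -276.43$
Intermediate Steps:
$Q = -2$ ($Q = -1 - 1 = -2$)
$T = -2$ ($T = -2 + \sqrt{-5 + 5} = -2 + \sqrt{0} = -2 + 0 = -2$)
$r{\left(t \right)} = \frac{-2 + t}{-5 + t}$ ($r{\left(t \right)} = \frac{t - 2}{t - 5} = \frac{-2 + t}{-5 + t}$)
$\left(r{\left(T \right)} + W{\left(5 - 1,-7 \right)}\right) 43 = \left(\frac{-2 - 2}{-5 - 2} - 7\right) 43 = \left(\frac{1}{-7} \left(-4\right) - 7\right) 43 = \left(\left(- \frac{1}{7}\right) \left(-4\right) - 7\right) 43 = \left(\frac{4}{7} - 7\right) 43 = \left(- \frac{45}{7}\right) 43 = - \frac{1935}{7}$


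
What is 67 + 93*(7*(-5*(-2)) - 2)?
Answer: 6391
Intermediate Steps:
67 + 93*(7*(-5*(-2)) - 2) = 67 + 93*(7*10 - 2) = 67 + 93*(70 - 2) = 67 + 93*68 = 67 + 6324 = 6391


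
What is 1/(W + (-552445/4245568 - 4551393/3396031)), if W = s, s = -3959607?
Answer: -14418080540608/57089953834524043075 ≈ -2.5255e-7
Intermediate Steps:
W = -3959607
1/(W + (-552445/4245568 - 4551393/3396031)) = 1/(-3959607 + (-552445/4245568 - 4551393/3396031)) = 1/(-3959607 - 21199368822019/14418080540608) = 1/(-57089953834524043075/14418080540608) = -14418080540608/57089953834524043075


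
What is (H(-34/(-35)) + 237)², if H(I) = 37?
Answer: 75076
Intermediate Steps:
(H(-34/(-35)) + 237)² = (37 + 237)² = 274² = 75076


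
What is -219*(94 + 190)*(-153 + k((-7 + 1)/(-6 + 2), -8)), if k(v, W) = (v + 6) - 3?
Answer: 9236106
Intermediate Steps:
k(v, W) = 3 + v (k(v, W) = (6 + v) - 3 = 3 + v)
-219*(94 + 190)*(-153 + k((-7 + 1)/(-6 + 2), -8)) = -219*(94 + 190)*(-153 + (3 + (-7 + 1)/(-6 + 2))) = -62196*(-153 + (3 - 6/(-4))) = -62196*(-153 + (3 - 6*(-¼))) = -62196*(-153 + (3 + 3/2)) = -62196*(-153 + 9/2) = -62196*(-297)/2 = -219*(-42174) = 9236106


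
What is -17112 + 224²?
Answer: 33064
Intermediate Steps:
-17112 + 224² = -17112 + 50176 = 33064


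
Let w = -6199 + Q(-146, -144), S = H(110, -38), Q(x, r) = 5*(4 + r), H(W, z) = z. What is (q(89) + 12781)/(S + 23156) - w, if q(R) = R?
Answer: 26583992/3853 ≈ 6899.6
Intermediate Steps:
Q(x, r) = 20 + 5*r
S = -38
w = -6899 (w = -6199 + (20 + 5*(-144)) = -6199 + (20 - 720) = -6199 - 700 = -6899)
(q(89) + 12781)/(S + 23156) - w = (89 + 12781)/(-38 + 23156) - 1*(-6899) = 12870/23118 + 6899 = 12870*(1/23118) + 6899 = 2145/3853 + 6899 = 26583992/3853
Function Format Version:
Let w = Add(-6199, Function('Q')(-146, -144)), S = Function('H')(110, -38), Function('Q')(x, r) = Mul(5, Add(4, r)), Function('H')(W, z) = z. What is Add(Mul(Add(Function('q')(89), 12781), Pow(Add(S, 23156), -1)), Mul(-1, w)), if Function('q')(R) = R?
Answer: Rational(26583992, 3853) ≈ 6899.6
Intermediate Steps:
Function('Q')(x, r) = Add(20, Mul(5, r))
S = -38
w = -6899 (w = Add(-6199, Add(20, Mul(5, -144))) = Add(-6199, Add(20, -720)) = Add(-6199, -700) = -6899)
Add(Mul(Add(Function('q')(89), 12781), Pow(Add(S, 23156), -1)), Mul(-1, w)) = Add(Mul(Add(89, 12781), Pow(Add(-38, 23156), -1)), Mul(-1, -6899)) = Add(Mul(12870, Pow(23118, -1)), 6899) = Add(Mul(12870, Rational(1, 23118)), 6899) = Add(Rational(2145, 3853), 6899) = Rational(26583992, 3853)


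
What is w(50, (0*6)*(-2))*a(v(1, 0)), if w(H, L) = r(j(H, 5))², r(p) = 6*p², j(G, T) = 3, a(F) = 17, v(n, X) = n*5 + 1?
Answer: 49572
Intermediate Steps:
v(n, X) = 1 + 5*n (v(n, X) = 5*n + 1 = 1 + 5*n)
w(H, L) = 2916 (w(H, L) = (6*3²)² = (6*9)² = 54² = 2916)
w(50, (0*6)*(-2))*a(v(1, 0)) = 2916*17 = 49572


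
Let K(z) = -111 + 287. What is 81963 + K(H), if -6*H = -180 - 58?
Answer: 82139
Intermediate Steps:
H = 119/3 (H = -(-180 - 58)/6 = -⅙*(-238) = 119/3 ≈ 39.667)
K(z) = 176
81963 + K(H) = 81963 + 176 = 82139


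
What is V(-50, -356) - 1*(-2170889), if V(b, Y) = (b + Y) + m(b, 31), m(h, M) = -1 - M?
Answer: 2170451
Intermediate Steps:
V(b, Y) = -32 + Y + b (V(b, Y) = (b + Y) + (-1 - 1*31) = (Y + b) + (-1 - 31) = (Y + b) - 32 = -32 + Y + b)
V(-50, -356) - 1*(-2170889) = (-32 - 356 - 50) - 1*(-2170889) = -438 + 2170889 = 2170451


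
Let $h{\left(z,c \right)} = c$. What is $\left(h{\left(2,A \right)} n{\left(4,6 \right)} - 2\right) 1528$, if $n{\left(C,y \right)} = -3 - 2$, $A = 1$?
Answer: $-10696$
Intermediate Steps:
$n{\left(C,y \right)} = -5$ ($n{\left(C,y \right)} = -3 - 2 = -5$)
$\left(h{\left(2,A \right)} n{\left(4,6 \right)} - 2\right) 1528 = \left(1 \left(-5\right) - 2\right) 1528 = \left(-5 - 2\right) 1528 = \left(-7\right) 1528 = -10696$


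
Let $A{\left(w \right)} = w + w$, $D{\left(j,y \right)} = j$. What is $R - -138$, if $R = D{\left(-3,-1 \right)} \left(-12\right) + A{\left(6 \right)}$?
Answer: $186$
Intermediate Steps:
$A{\left(w \right)} = 2 w$
$R = 48$ ($R = \left(-3\right) \left(-12\right) + 2 \cdot 6 = 36 + 12 = 48$)
$R - -138 = 48 - -138 = 48 + 138 = 186$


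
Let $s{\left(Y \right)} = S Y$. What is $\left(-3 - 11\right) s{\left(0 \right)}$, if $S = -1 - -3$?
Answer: $0$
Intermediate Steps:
$S = 2$ ($S = -1 + 3 = 2$)
$s{\left(Y \right)} = 2 Y$
$\left(-3 - 11\right) s{\left(0 \right)} = \left(-3 - 11\right) 2 \cdot 0 = \left(-14\right) 0 = 0$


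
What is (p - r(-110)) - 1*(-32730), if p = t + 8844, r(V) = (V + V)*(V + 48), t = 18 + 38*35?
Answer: 29282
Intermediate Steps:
t = 1348 (t = 18 + 1330 = 1348)
r(V) = 2*V*(48 + V) (r(V) = (2*V)*(48 + V) = 2*V*(48 + V))
p = 10192 (p = 1348 + 8844 = 10192)
(p - r(-110)) - 1*(-32730) = (10192 - 2*(-110)*(48 - 110)) - 1*(-32730) = (10192 - 2*(-110)*(-62)) + 32730 = (10192 - 1*13640) + 32730 = (10192 - 13640) + 32730 = -3448 + 32730 = 29282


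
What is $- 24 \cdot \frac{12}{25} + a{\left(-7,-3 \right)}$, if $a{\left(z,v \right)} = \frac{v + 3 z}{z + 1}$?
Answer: $- \frac{188}{25} \approx -7.52$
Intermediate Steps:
$a{\left(z,v \right)} = \frac{v + 3 z}{1 + z}$
$- 24 \cdot \frac{12}{25} + a{\left(-7,-3 \right)} = - 24 \cdot \frac{12}{25} + \frac{-3 + 3 \left(-7\right)}{1 - 7} = - 24 \cdot 12 \cdot \frac{1}{25} + \frac{-3 - 21}{-6} = \left(-24\right) \frac{12}{25} - -4 = - \frac{288}{25} + 4 = - \frac{188}{25}$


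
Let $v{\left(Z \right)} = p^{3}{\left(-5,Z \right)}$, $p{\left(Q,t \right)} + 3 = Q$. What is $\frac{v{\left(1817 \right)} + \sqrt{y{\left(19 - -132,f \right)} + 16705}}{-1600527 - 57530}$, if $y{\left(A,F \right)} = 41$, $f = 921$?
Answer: $\frac{512}{1658057} - \frac{\sqrt{16746}}{1658057} \approx 0.00023075$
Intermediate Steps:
$p{\left(Q,t \right)} = -3 + Q$
$v{\left(Z \right)} = -512$ ($v{\left(Z \right)} = \left(-3 - 5\right)^{3} = \left(-8\right)^{3} = -512$)
$\frac{v{\left(1817 \right)} + \sqrt{y{\left(19 - -132,f \right)} + 16705}}{-1600527 - 57530} = \frac{-512 + \sqrt{41 + 16705}}{-1600527 - 57530} = \frac{-512 + \sqrt{16746}}{-1658057} = \left(-512 + \sqrt{16746}\right) \left(- \frac{1}{1658057}\right) = \frac{512}{1658057} - \frac{\sqrt{16746}}{1658057}$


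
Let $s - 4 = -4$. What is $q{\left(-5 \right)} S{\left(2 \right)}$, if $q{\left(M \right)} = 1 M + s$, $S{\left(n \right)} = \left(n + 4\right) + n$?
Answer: $-40$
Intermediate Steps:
$s = 0$ ($s = 4 - 4 = 0$)
$S{\left(n \right)} = 4 + 2 n$ ($S{\left(n \right)} = \left(4 + n\right) + n = 4 + 2 n$)
$q{\left(M \right)} = M$ ($q{\left(M \right)} = 1 M + 0 = M + 0 = M$)
$q{\left(-5 \right)} S{\left(2 \right)} = - 5 \left(4 + 2 \cdot 2\right) = - 5 \left(4 + 4\right) = \left(-5\right) 8 = -40$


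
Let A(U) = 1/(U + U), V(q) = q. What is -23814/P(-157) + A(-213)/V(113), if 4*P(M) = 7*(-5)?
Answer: 655061899/240690 ≈ 2721.6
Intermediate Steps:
P(M) = -35/4 (P(M) = (7*(-5))/4 = (¼)*(-35) = -35/4)
A(U) = 1/(2*U)
-23814/P(-157) + A(-213)/V(113) = -23814/(-35/4) + ((½)/(-213))/113 = -23814*(-4/35) + ((½)*(-1/213))*(1/113) = 13608/5 - 1/426*1/113 = 13608/5 - 1/48138 = 655061899/240690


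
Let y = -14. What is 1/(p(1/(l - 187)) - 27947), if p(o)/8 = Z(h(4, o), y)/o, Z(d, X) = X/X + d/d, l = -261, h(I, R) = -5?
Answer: -1/35115 ≈ -2.8478e-5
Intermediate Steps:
Z(d, X) = 2 (Z(d, X) = 1 + 1 = 2)
p(o) = 16/o (p(o) = 8*(2/o) = 16/o)
1/(p(1/(l - 187)) - 27947) = 1/(16/(1/(-261 - 187)) - 27947) = 1/(16/(1/(-448)) - 27947) = 1/(16/(-1/448) - 27947) = 1/(16*(-448) - 27947) = 1/(-7168 - 27947) = 1/(-35115) = -1/35115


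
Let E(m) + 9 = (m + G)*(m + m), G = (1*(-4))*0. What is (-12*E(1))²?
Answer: 7056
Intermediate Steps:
G = 0 (G = -4*0 = 0)
E(m) = -9 + 2*m² (E(m) = -9 + (m + 0)*(m + m) = -9 + m*(2*m) = -9 + 2*m²)
(-12*E(1))² = (-12*(-9 + 2*1²))² = (-12*(-9 + 2*1))² = (-12*(-9 + 2))² = (-12*(-7))² = 84² = 7056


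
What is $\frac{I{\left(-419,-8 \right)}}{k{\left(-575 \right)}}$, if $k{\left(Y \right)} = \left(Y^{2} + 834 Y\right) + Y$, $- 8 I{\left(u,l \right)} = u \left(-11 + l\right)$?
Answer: $\frac{7961}{1196000} \approx 0.0066564$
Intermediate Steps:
$I{\left(u,l \right)} = - \frac{u \left(-11 + l\right)}{8}$
$k{\left(Y \right)} = Y^{2} + 835 Y$
$\frac{I{\left(-419,-8 \right)}}{k{\left(-575 \right)}} = \frac{\frac{1}{8} \left(-419\right) \left(11 - -8\right)}{\left(-575\right) \left(835 - 575\right)} = \frac{\frac{1}{8} \left(-419\right) \left(11 + 8\right)}{\left(-575\right) 260} = \frac{\frac{1}{8} \left(-419\right) 19}{-149500} = \left(- \frac{7961}{8}\right) \left(- \frac{1}{149500}\right) = \frac{7961}{1196000}$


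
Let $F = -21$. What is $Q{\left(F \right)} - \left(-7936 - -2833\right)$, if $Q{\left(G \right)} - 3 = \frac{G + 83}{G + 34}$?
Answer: $\frac{66440}{13} \approx 5110.8$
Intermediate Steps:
$Q{\left(G \right)} = 3 + \frac{83 + G}{34 + G}$ ($Q{\left(G \right)} = 3 + \frac{G + 83}{G + 34} = 3 + \frac{83 + G}{34 + G}$)
$Q{\left(F \right)} - \left(-7936 - -2833\right) = \frac{185 + 4 \left(-21\right)}{34 - 21} - \left(-7936 - -2833\right) = \frac{185 - 84}{13} - \left(-7936 + 2833\right) = \frac{1}{13} \cdot 101 - -5103 = \frac{101}{13} + 5103 = \frac{66440}{13}$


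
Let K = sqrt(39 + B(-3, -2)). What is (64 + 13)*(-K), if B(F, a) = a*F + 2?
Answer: -77*sqrt(47) ≈ -527.89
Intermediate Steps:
B(F, a) = 2 + F*a (B(F, a) = F*a + 2 = 2 + F*a)
K = sqrt(47) (K = sqrt(39 + (2 - 3*(-2))) = sqrt(39 + (2 + 6)) = sqrt(39 + 8) = sqrt(47) ≈ 6.8557)
(64 + 13)*(-K) = (64 + 13)*(-sqrt(47)) = 77*(-sqrt(47)) = -77*sqrt(47)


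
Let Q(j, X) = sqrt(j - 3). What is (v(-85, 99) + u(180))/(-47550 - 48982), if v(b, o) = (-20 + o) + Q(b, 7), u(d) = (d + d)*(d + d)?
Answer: -129679/96532 - I*sqrt(22)/48266 ≈ -1.3434 - 9.7179e-5*I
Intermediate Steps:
u(d) = 4*d**2 (u(d) = (2*d)*(2*d) = 4*d**2)
Q(j, X) = sqrt(-3 + j)
v(b, o) = -20 + o + sqrt(-3 + b) (v(b, o) = (-20 + o) + sqrt(-3 + b) = -20 + o + sqrt(-3 + b))
(v(-85, 99) + u(180))/(-47550 - 48982) = ((-20 + 99 + sqrt(-3 - 85)) + 4*180**2)/(-47550 - 48982) = ((-20 + 99 + sqrt(-88)) + 4*32400)/(-96532) = ((-20 + 99 + 2*I*sqrt(22)) + 129600)*(-1/96532) = ((79 + 2*I*sqrt(22)) + 129600)*(-1/96532) = (129679 + 2*I*sqrt(22))*(-1/96532) = -129679/96532 - I*sqrt(22)/48266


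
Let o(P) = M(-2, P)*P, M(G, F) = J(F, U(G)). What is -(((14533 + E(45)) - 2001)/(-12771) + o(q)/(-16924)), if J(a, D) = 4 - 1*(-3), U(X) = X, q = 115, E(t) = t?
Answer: 223133803/216136404 ≈ 1.0324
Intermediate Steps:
J(a, D) = 7 (J(a, D) = 4 + 3 = 7)
M(G, F) = 7
o(P) = 7*P
-(((14533 + E(45)) - 2001)/(-12771) + o(q)/(-16924)) = -(((14533 + 45) - 2001)/(-12771) + (7*115)/(-16924)) = -((14578 - 2001)*(-1/12771) + 805*(-1/16924)) = -(12577*(-1/12771) - 805/16924) = -(-12577/12771 - 805/16924) = -1*(-223133803/216136404) = 223133803/216136404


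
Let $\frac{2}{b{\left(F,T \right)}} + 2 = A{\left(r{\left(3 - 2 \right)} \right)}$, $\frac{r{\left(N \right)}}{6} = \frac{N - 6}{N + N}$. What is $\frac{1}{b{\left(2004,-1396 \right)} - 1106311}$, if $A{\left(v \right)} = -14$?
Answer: $- \frac{8}{8850489} \approx -9.039 \cdot 10^{-7}$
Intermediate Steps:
$r{\left(N \right)} = \frac{3 \left(-6 + N\right)}{N}$ ($r{\left(N \right)} = 6 \frac{N - 6}{N + N} = 6 \frac{-6 + N}{2 N} = \frac{3 \left(-6 + N\right)}{N}$)
$b{\left(F,T \right)} = - \frac{1}{8}$ ($b{\left(F,T \right)} = \frac{2}{-2 - 14} = \frac{2}{-16} = 2 \left(- \frac{1}{16}\right) = - \frac{1}{8}$)
$\frac{1}{b{\left(2004,-1396 \right)} - 1106311} = \frac{1}{- \frac{1}{8} - 1106311} = \frac{1}{- \frac{8850489}{8}} = - \frac{8}{8850489}$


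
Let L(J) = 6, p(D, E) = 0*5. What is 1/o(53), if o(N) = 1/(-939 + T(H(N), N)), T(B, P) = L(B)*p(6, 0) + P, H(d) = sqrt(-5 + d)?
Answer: -886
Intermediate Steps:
p(D, E) = 0
T(B, P) = P (T(B, P) = 6*0 + P = 0 + P = P)
o(N) = 1/(-939 + N)
1/o(53) = 1/(1/(-939 + 53)) = 1/(1/(-886)) = 1/(-1/886) = -886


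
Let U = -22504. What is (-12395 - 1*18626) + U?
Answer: -53525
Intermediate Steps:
(-12395 - 1*18626) + U = (-12395 - 1*18626) - 22504 = (-12395 - 18626) - 22504 = -31021 - 22504 = -53525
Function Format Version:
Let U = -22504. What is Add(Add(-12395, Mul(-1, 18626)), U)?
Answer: -53525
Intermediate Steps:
Add(Add(-12395, Mul(-1, 18626)), U) = Add(Add(-12395, Mul(-1, 18626)), -22504) = Add(Add(-12395, -18626), -22504) = Add(-31021, -22504) = -53525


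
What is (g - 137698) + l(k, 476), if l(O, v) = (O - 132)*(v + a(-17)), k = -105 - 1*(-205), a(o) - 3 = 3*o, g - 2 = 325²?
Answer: -45767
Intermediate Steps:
g = 105627 (g = 2 + 325² = 2 + 105625 = 105627)
a(o) = 3 + 3*o
k = 100 (k = -105 + 205 = 100)
l(O, v) = (-132 + O)*(-48 + v) (l(O, v) = (O - 132)*(v + (3 + 3*(-17))) = (-132 + O)*(v + (3 - 51)) = (-132 + O)*(v - 48) = (-132 + O)*(-48 + v))
(g - 137698) + l(k, 476) = (105627 - 137698) + (6336 - 132*476 - 48*100 + 100*476) = -32071 + (6336 - 62832 - 4800 + 47600) = -32071 - 13696 = -45767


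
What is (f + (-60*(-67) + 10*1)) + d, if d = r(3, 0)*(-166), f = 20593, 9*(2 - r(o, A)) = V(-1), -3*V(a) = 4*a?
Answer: 656521/27 ≈ 24316.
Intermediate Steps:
V(a) = -4*a/3
r(o, A) = 50/27 (r(o, A) = 2 - (-4)*(-1)/27 = 2 - 1/9*4/3 = 2 - 4/27 = 50/27)
d = -8300/27 (d = (50/27)*(-166) = -8300/27 ≈ -307.41)
(f + (-60*(-67) + 10*1)) + d = (20593 + (-60*(-67) + 10*1)) - 8300/27 = (20593 + (4020 + 10)) - 8300/27 = (20593 + 4030) - 8300/27 = 24623 - 8300/27 = 656521/27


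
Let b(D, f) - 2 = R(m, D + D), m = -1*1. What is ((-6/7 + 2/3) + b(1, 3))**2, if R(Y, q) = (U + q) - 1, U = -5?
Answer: 2116/441 ≈ 4.7982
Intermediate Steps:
m = -1
R(Y, q) = -6 + q (R(Y, q) = (-5 + q) - 1 = -6 + q)
b(D, f) = -4 + 2*D (b(D, f) = 2 + (-6 + (D + D)) = 2 + (-6 + 2*D) = -4 + 2*D)
((-6/7 + 2/3) + b(1, 3))**2 = ((-6/7 + 2/3) + (-4 + 2*1))**2 = ((-6*1/7 + 2*(1/3)) + (-4 + 2))**2 = ((-6/7 + 2/3) - 2)**2 = (-4/21 - 2)**2 = (-46/21)**2 = 2116/441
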